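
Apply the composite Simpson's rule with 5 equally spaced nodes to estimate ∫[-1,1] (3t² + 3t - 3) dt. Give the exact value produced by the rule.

-4

h = (1 − (-1))/4 = 0.5.
Nodes t₀,…,t₄ = -1, -0.5, 0, 0.5, 1.
f(t) = 3t² + 3t - 3: f₀=-3, f₁=-3.75, f₂=-3, f₃=-0.75, f₄=3.
(h/3)·[f₀ + 4f₁ + 2f₂ + 4f₃ + f₄] = 0.166667·(-24) = -4.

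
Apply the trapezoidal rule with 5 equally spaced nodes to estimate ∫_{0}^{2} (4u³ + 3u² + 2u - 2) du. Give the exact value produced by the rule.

25.25

h = (2 − 0)/4 = 0.5.
Nodes u₀,…,u₄ = 0, 0.5, 1, 1.5, 2.
f(u) = 4u³ + 3u² + 2u - 2: f₀=-2, f₁=0.25, f₂=7, f₃=21.25, f₄=46.
(h/2)·[f₀ + 2f₁ + 2f₂ + 2f₃ + f₄] = 0.25·(101) = 25.25.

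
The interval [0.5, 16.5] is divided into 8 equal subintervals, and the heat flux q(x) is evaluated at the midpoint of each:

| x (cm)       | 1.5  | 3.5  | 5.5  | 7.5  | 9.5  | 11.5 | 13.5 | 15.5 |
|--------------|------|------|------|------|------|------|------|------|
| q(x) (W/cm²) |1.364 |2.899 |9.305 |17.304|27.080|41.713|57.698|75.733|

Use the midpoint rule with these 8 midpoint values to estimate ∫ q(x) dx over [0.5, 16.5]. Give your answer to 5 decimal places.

466.19200

h = 2, n = 8.
h·[y(m₁) + y(m₂) + y(m₃) + y(m₄) + y(m₅) + y(m₆) + y(m₇) + y(m₈)] = 2·(233.096) = 466.19200.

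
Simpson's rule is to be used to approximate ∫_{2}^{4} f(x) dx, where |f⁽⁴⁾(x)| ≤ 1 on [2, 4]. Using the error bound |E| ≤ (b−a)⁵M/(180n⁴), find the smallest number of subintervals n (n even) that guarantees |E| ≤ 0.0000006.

Need 32/(180n⁴) ≤ 0.0000006.
n⁴ ≥ 32/(180·0.0000006) = 296296 ⇒ n ≥ 23.3309, so the smallest even n is 24. (n must be even for Simpson's rule.)

24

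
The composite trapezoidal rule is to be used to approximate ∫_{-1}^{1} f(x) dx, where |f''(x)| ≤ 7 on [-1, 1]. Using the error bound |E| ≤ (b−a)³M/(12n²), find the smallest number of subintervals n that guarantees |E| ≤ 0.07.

9

Need 56/(12n²) ≤ 0.07.
n² ≥ 56/(12·0.07) = 66.6667 ⇒ n ≥ 8.1650, so the smallest n is 9.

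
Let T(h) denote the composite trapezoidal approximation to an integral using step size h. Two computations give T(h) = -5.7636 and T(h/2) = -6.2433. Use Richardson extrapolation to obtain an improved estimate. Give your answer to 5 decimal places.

R = (4·T(h/2) − T(h)) / 3 = (4·(-6.2433) − (-5.7636))/3 = (-19.2096)/3 = -6.40320.

-6.40320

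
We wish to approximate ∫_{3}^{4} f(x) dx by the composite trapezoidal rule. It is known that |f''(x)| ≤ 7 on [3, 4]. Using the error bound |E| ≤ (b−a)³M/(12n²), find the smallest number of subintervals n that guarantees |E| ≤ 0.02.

Need 7/(12n²) ≤ 0.02.
n² ≥ 7/(12·0.02) = 29.1667 ⇒ n ≥ 5.4006, so the smallest n is 6.

6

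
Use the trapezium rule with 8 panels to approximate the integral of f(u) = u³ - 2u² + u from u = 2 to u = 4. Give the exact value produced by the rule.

h = (4 − 2)/8 = 0.25.
Nodes u₀,…,u₈ = 2, 2.25, 2.5, 2.75, 3, 3.25, 3.5, 3.75, 4.
f(u) = u³ - 2u² + u: f₀=2, f₁=3.515625, f₂=5.625, f₃=8.421875, f₄=12, f₅=16.453125, f₆=21.875, f₇=28.359375, f₈=36.
(h/2)·[f₀ + 2f₁ + 2f₂ + 2f₃ + 2f₄ + 2f₅ + 2f₆ + 2f₇ + f₈] = 0.125·(230.5) = 28.8125.

28.8125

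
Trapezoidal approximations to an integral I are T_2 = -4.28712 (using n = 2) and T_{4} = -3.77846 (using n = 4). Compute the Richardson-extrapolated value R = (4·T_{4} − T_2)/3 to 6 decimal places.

-3.608907

R = (4·T_{4} − T_2) / 3 = (4·(-3.77846) − (-4.28712))/3 = (-10.82672)/3 = -3.608907.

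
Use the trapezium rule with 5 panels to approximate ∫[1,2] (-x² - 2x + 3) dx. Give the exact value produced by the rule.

h = (2 − 1)/5 = 0.2.
Nodes x₀,…,x₅ = 1, 1.2, 1.4, 1.6, 1.8, 2.
f(x) = -x² - 2x + 3: f₀=0, f₁=-0.84, f₂=-1.76, f₃=-2.76, f₄=-3.84, f₅=-5.
(h/2)·[f₀ + 2f₁ + 2f₂ + 2f₃ + 2f₄ + f₅] = 0.1·(-23.4) = -2.34.

-2.34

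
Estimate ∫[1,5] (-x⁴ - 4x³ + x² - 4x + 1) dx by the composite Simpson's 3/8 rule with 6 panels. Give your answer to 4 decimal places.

h = (5 − 1)/6 = 0.666667.
Nodes x₀,…,x₆ = 1, 1.666667, 2.333333, 3, 3.666667, 4.333333, 5.
f(x) = -x⁴ - 4x³ + x² - 4x + 1: f₀=-7, f₁=-29.123457, f₂=-83.345679, f₃=-191, f₄=-378.160494, f₅=-675.641975, f₆=-1119.
(3h/8)·[f₀ + 3f₁ + 3f₂ + 2f₃ + 3f₄ + 3f₅ + f₆] = 0.25·(-5006.814815) = -1251.7037.

-1251.7037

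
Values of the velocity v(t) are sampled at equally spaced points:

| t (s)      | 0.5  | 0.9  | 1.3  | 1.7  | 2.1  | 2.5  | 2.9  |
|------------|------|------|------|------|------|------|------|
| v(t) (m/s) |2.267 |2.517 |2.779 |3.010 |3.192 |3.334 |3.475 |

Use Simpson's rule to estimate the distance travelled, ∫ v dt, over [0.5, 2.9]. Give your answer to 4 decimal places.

7.0837

h = 0.4, n = 6.
(h/3)·[y₀ + 4y₁ + 2y₂ + 4y₃ + 2y₄ + 4y₅ + y₆] = 0.133333·(53.128) = 7.0837.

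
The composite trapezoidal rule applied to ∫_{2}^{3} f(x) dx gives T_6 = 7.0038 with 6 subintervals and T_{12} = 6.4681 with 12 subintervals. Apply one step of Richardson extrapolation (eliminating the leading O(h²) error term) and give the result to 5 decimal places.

6.28953

R = (4·T_{12} − T_6) / 3 = (4·6.4681 − 7.0038)/3 = (18.8686)/3 = 6.28953.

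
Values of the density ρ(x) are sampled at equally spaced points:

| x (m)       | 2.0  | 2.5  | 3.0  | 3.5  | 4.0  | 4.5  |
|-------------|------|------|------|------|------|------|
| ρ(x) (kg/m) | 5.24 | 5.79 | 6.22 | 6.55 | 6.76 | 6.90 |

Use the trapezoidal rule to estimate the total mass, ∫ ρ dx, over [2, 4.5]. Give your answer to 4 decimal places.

h = 0.5, n = 5.
(h/2)·[y₀ + 2y₁ + 2y₂ + 2y₃ + 2y₄ + y₅] = 0.25·(62.78) = 15.6950.

15.6950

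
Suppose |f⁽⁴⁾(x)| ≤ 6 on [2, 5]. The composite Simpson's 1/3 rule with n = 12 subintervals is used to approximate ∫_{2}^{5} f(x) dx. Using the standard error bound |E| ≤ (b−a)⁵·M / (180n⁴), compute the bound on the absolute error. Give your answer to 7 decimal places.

|E| ≤ (3)⁵·6 / (180·12⁴) = 1458/3732480 = 0.0003906.

0.0003906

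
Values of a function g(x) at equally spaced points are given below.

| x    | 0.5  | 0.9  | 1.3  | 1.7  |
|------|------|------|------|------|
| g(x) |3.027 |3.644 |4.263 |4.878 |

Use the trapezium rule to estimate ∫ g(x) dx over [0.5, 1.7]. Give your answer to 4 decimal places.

4.7438

h = 0.4, n = 3.
(h/2)·[y₀ + 2y₁ + 2y₂ + y₃] = 0.2·(23.719) = 4.7438.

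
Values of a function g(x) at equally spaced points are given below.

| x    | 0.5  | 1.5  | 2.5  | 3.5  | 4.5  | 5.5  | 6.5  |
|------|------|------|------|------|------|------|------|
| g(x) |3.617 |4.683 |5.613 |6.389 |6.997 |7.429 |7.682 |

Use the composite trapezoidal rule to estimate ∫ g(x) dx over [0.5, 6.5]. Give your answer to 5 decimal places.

36.76050

h = 1, n = 6.
(h/2)·[y₀ + 2y₁ + 2y₂ + 2y₃ + 2y₄ + 2y₅ + y₆] = 0.5·(73.521) = 36.76050.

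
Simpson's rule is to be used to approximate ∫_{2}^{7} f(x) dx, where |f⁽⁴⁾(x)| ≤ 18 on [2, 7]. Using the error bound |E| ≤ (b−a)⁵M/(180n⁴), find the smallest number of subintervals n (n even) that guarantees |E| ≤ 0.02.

12

Need 56250/(180n⁴) ≤ 0.02.
n⁴ ≥ 56250/(180·0.02) = 15625 ⇒ n ≥ 11.1803, so the smallest even n is 12. (n must be even for Simpson's rule.)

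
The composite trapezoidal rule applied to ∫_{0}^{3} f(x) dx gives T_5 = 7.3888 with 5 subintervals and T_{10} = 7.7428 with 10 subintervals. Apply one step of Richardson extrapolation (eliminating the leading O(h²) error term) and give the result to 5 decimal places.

R = (4·T_{10} − T_5) / 3 = (4·7.7428 − 7.3888)/3 = (23.5824)/3 = 7.86080.

7.86080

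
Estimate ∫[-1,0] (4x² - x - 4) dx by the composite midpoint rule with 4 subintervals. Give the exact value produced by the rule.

h = (0 − (-1))/4 = 0.25.
Midpoints m₁,…,m₄ = -0.875, -0.625, -0.375, -0.125.
f(m₁)=-0.0625, f(m₂)=-1.8125, f(m₃)=-3.0625, f(m₄)=-3.8125.
h·[f(m₁) + f(m₂) + f(m₃) + f(m₄)] = 0.25·(-8.75) = -2.1875.

-2.1875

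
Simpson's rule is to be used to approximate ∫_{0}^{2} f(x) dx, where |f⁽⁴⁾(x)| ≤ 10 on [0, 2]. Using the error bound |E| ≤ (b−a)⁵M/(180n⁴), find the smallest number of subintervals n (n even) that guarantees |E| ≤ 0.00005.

Need 320/(180n⁴) ≤ 0.00005.
n⁴ ≥ 320/(180·0.00005) = 35555.6 ⇒ n ≥ 13.7318, so the smallest even n is 14. (n must be even for Simpson's rule.)

14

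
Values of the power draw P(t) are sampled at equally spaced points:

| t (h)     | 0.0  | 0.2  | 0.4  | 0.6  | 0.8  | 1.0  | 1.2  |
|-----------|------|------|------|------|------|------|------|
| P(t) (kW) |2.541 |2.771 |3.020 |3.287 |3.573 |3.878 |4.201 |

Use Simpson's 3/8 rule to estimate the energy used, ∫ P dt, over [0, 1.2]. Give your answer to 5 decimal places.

h = 0.2, n = 6.
(3h/8)·[y₀ + 3y₁ + 3y₂ + 2y₃ + 3y₄ + 3y₅ + y₆] = 0.075·(53.042) = 3.97815.

3.97815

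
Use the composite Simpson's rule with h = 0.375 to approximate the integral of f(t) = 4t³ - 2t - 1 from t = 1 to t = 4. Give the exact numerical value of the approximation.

h = (4 − 1)/8 = 0.375.
Nodes t₀,…,t₈ = 1, 1.375, 1.75, 2.125, 2.5, 2.875, 3.25, 3.625, 4.
f(t) = 4t³ - 2t - 1: f₀=1, f₁=6.6484375, f₂=16.9375, f₃=33.1328125, f₄=56.5, f₅=88.3046875, f₆=129.8125, f₇=182.2890625, f₈=247.
(h/3)·[f₀ + 4f₁ + 2f₂ + 4f₃ + 2f₄ + 4f₅ + 2f₆ + 4f₇ + f₈] = 0.125·(1896) = 237.

237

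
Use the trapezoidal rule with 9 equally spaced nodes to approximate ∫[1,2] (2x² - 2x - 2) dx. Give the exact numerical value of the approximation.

h = (2 − 1)/8 = 0.125.
Nodes x₀,…,x₈ = 1, 1.125, 1.25, 1.375, 1.5, 1.625, 1.75, 1.875, 2.
f(x) = 2x² - 2x - 2: f₀=-2, f₁=-1.71875, f₂=-1.375, f₃=-0.96875, f₄=-0.5, f₅=0.03125, f₆=0.625, f₇=1.28125, f₈=2.
(h/2)·[f₀ + 2f₁ + 2f₂ + 2f₃ + 2f₄ + 2f₅ + 2f₆ + 2f₇ + f₈] = 0.0625·(-5.25) = -0.328125.

-0.328125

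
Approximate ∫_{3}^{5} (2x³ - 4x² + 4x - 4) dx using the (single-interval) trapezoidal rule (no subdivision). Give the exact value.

192

T = (b−a)/2 · [f(3) + f(5)] = 1·[26 + 166] = 192.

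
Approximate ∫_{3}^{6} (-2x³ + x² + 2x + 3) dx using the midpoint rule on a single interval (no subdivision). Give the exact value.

-450

M = (b−a)·f(4.5) = 3·(-150) = -450.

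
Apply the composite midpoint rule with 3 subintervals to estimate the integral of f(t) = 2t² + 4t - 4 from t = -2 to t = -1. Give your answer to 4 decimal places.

h = (-1 − (-2))/3 = 0.333333.
Midpoints m₁,…,m₃ = -1.833333, -1.5, -1.166667.
f(m₁)=-4.611111, f(m₂)=-5.5, f(m₃)=-5.944444.
h·[f(m₁) + f(m₂) + f(m₃)] = 0.333333·(-16.055556) = -5.3519.

-5.3519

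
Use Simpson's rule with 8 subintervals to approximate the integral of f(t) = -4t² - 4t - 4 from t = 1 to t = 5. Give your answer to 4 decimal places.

-229.3333

h = (5 − 1)/8 = 0.5.
Nodes t₀,…,t₈ = 1, 1.5, 2, 2.5, 3, 3.5, 4, 4.5, 5.
f(t) = -4t² - 4t - 4: f₀=-12, f₁=-19, f₂=-28, f₃=-39, f₄=-52, f₅=-67, f₆=-84, f₇=-103, f₈=-124.
(h/3)·[f₀ + 4f₁ + 2f₂ + 4f₃ + 2f₄ + 4f₅ + 2f₆ + 4f₇ + f₈] = 0.166667·(-1376) = -229.3333.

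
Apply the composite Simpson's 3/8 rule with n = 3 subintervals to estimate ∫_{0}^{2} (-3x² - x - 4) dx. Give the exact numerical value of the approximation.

-18

h = (2 − 0)/3 = 0.666667.
Nodes x₀,…,x₃ = 0, 0.666667, 1.333333, 2.
f(x) = -3x² - x - 4: f₀=-4, f₁=-6, f₂=-10.666667, f₃=-18.
(3h/8)·[f₀ + 3f₁ + 3f₂ + f₃] = 0.25·(-72) = -18.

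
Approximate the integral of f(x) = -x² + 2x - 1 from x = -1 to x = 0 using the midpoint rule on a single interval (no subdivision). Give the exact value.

-2.25

M = (b−a)·f(-0.5) = 1·(-2.25) = -2.25.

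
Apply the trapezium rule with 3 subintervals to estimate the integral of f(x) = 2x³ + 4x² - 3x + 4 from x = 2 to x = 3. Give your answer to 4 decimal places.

54.6852

h = (3 − 2)/3 = 0.333333.
Nodes x₀,…,x₃ = 2, 2.333333, 2.666667, 3.
f(x) = 2x³ + 4x² - 3x + 4: f₀=30, f₁=44.185185, f₂=62.370370, f₃=85.
(h/2)·[f₀ + 2f₁ + 2f₂ + f₃] = 0.166667·(328.111111) = 54.6852.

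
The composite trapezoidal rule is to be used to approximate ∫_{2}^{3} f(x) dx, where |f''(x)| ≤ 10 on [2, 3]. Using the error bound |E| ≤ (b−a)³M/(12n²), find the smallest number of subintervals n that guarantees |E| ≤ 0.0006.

Need 10/(12n²) ≤ 0.0006.
n² ≥ 10/(12·0.0006) = 1388.89 ⇒ n ≥ 37.2678, so the smallest n is 38.

38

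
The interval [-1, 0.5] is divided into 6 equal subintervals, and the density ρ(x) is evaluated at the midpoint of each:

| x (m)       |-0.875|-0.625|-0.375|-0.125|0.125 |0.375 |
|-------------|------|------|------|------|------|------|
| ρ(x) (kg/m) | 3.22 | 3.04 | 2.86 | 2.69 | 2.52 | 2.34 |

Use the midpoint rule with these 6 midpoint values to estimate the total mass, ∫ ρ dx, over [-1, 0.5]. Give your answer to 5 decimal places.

h = 0.25, n = 6.
h·[y(m₁) + y(m₂) + y(m₃) + y(m₄) + y(m₅) + y(m₆)] = 0.25·(16.67) = 4.16750.

4.16750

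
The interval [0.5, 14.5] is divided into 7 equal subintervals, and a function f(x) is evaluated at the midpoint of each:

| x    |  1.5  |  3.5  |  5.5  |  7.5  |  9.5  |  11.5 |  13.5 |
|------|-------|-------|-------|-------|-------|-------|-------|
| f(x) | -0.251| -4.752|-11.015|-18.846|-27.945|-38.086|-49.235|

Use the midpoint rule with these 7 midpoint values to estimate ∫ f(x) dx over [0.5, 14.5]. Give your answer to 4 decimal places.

-300.2600

h = 2, n = 7.
h·[y(m₁) + y(m₂) + y(m₃) + y(m₄) + y(m₅) + y(m₆) + y(m₇)] = 2·(-150.130) = -300.2600.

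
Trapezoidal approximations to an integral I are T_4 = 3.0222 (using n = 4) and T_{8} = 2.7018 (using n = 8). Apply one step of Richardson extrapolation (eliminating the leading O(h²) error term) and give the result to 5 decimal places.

2.59500

R = (4·T_{8} − T_4) / 3 = (4·2.7018 − 3.0222)/3 = (7.7850)/3 = 2.59500.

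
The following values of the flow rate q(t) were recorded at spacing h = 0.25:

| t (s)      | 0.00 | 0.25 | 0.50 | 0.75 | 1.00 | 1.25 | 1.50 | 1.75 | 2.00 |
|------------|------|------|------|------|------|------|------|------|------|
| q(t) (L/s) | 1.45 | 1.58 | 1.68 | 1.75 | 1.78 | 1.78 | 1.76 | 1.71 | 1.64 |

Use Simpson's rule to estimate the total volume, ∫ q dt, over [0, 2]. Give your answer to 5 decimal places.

3.40083

h = 0.25, n = 8.
(h/3)·[y₀ + 4y₁ + 2y₂ + 4y₃ + 2y₄ + 4y₅ + 2y₆ + 4y₇ + y₈] = 0.083333·(40.81) = 3.40083.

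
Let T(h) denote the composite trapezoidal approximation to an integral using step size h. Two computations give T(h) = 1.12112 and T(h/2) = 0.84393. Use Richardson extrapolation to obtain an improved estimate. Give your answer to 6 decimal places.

R = (4·T(h/2) − T(h)) / 3 = (4·0.84393 − 1.12112)/3 = (2.25460)/3 = 0.751533.

0.751533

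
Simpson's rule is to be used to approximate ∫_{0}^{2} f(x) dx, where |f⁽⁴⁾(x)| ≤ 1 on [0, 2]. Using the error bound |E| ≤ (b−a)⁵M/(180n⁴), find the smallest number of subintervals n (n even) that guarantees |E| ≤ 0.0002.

6

Need 32/(180n⁴) ≤ 0.0002.
n⁴ ≥ 32/(180·0.0002) = 888.889 ⇒ n ≥ 5.4602, so the smallest even n is 6. (n must be even for Simpson's rule.)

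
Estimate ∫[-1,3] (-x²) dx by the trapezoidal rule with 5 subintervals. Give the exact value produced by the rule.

h = (3 − (-1))/5 = 0.8.
Nodes x₀,…,x₅ = -1, -0.2, 0.6, 1.4, 2.2, 3.
f(x) = -x²: f₀=-1, f₁=-0.04, f₂=-0.36, f₃=-1.96, f₄=-4.84, f₅=-9.
(h/2)·[f₀ + 2f₁ + 2f₂ + 2f₃ + 2f₄ + f₅] = 0.4·(-24.4) = -9.76.

-9.76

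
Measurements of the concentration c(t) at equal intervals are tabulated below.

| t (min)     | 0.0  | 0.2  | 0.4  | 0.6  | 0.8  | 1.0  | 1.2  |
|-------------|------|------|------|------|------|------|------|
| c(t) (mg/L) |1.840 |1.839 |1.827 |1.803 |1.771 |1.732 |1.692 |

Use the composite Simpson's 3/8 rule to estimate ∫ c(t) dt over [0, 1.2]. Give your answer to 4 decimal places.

2.1484

h = 0.2, n = 6.
(3h/8)·[y₀ + 3y₁ + 3y₂ + 2y₃ + 3y₄ + 3y₅ + y₆] = 0.075·(28.645) = 2.1484.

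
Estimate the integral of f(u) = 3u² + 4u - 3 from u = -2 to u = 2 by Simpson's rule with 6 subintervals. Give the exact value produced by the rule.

4

h = (2 − (-2))/6 = 0.666667.
Nodes u₀,…,u₆ = -2, -1.333333, -0.666667, 0, 0.666667, 1.333333, 2.
f(u) = 3u² + 4u - 3: f₀=1, f₁=-3, f₂=-4.333333, f₃=-3, f₄=1, f₅=7.666667, f₆=17.
(h/3)·[f₀ + 4f₁ + 2f₂ + 4f₃ + 2f₄ + 4f₅ + f₆] = 0.222222·(18) = 4.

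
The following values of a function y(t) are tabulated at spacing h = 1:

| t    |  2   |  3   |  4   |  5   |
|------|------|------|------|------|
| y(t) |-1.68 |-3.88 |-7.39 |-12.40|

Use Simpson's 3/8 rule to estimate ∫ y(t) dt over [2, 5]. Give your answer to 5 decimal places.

h = 1, n = 3.
(3h/8)·[y₀ + 3y₁ + 3y₂ + y₃] = 0.375·(-47.89) = -17.95875.

-17.95875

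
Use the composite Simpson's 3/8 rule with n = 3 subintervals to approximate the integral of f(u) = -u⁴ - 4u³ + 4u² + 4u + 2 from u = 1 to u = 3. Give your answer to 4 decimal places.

h = (3 − 1)/3 = 0.666667.
Nodes u₀,…,u₃ = 1, 1.666667, 2.333333, 3.
f(u) = -u⁴ - 4u³ + 4u² + 4u + 2: f₀=5, f₁=-6.456790, f₂=-47.345679, f₃=-139.
(3h/8)·[f₀ + 3f₁ + 3f₂ + f₃] = 0.25·(-295.407407) = -73.8519.

-73.8519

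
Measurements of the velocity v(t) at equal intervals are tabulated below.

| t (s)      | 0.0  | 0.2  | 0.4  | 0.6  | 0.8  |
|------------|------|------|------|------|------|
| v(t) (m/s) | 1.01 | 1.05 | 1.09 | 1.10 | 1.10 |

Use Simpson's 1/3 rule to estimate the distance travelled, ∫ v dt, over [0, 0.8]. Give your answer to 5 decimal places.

h = 0.2, n = 4.
(h/3)·[y₀ + 4y₁ + 2y₂ + 4y₃ + y₄] = 0.066667·(12.89) = 0.85933.

0.85933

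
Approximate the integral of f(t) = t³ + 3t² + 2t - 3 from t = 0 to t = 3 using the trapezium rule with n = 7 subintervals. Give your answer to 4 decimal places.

h = (3 − 0)/7 = 0.428571.
Nodes t₀,…,t₇ = 0, 0.428571, 0.857143, 1.285714, 1.714286, 2.142857, 2.571429, 3.
f(t) = t³ + 3t² + 2t - 3: f₀=-3, f₁=-1.513120, f₂=1.548105, f₃=6.655977, f₄=14.282799, f₅=24.900875, f₆=38.982507, f₇=57.
(h/2)·[f₀ + 2f₁ + 2f₂ + 2f₃ + 2f₄ + 2f₅ + 2f₆ + f₇] = 0.214286·(223.714286) = 47.9388.

47.9388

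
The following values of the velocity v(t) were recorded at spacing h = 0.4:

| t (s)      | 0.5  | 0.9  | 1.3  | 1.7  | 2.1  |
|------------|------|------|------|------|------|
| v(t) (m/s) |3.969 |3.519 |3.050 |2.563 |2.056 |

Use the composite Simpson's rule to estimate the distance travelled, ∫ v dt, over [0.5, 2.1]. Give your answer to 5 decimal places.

h = 0.4, n = 4.
(h/3)·[y₀ + 4y₁ + 2y₂ + 4y₃ + y₄] = 0.133333·(36.453) = 4.86040.

4.86040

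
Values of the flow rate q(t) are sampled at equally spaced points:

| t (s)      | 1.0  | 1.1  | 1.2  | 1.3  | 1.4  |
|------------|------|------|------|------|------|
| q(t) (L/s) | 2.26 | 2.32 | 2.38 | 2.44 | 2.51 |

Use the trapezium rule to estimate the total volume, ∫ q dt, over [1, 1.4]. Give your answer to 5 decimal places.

0.95250

h = 0.1, n = 4.
(h/2)·[y₀ + 2y₁ + 2y₂ + 2y₃ + y₄] = 0.05·(19.05) = 0.95250.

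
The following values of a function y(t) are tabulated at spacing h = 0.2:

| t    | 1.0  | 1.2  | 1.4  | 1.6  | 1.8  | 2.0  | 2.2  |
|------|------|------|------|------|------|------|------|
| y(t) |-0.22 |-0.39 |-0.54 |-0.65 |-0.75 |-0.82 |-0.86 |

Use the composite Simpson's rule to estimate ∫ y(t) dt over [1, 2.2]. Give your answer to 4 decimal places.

-0.7400

h = 0.2, n = 6.
(h/3)·[y₀ + 4y₁ + 2y₂ + 4y₃ + 2y₄ + 4y₅ + y₆] = 0.066667·(-11.10) = -0.7400.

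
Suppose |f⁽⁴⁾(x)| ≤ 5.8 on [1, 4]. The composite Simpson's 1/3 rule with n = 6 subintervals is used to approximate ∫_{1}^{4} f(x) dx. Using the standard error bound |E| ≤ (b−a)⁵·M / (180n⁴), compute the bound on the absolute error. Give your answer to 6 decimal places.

0.006042

|E| ≤ (3)⁵·5.8 / (180·6⁴) = 1409.4/233280 = 0.006042.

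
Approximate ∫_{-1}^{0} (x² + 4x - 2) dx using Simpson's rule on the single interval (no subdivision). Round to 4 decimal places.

S = (b−a)/6 · [f(-1) + 4f(-0.5) + f(0)] = 0.166667·[(-5) + 4·(-3.75) + (-2)] = -3.6667.

-3.6667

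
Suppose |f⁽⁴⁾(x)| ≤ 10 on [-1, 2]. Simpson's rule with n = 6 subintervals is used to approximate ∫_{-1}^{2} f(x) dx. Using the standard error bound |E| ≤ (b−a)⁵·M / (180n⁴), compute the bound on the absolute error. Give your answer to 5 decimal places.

|E| ≤ (3)⁵·10 / (180·6⁴) = 2430/233280 = 0.01042.

0.01042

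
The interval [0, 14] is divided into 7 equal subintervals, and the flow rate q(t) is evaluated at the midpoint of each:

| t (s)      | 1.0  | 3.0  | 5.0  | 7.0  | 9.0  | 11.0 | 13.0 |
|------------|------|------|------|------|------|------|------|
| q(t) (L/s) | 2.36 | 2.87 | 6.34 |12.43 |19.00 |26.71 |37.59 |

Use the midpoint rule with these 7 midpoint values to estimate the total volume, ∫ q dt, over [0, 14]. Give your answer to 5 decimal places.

214.60000

h = 2, n = 7.
h·[y(m₁) + y(m₂) + y(m₃) + y(m₄) + y(m₅) + y(m₆) + y(m₇)] = 2·(107.30) = 214.60000.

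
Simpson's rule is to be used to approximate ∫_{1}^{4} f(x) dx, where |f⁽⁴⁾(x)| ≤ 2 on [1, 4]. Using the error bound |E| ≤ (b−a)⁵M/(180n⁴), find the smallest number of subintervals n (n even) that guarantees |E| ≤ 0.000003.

Need 486/(180n⁴) ≤ 0.000003.
n⁴ ≥ 486/(180·0.000003) = 900000 ⇒ n ≥ 30.8007, so the smallest even n is 32. (n must be even for Simpson's rule.)

32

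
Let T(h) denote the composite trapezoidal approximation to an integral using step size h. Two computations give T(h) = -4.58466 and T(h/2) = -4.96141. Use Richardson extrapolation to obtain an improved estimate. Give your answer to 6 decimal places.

R = (4·T(h/2) − T(h)) / 3 = (4·(-4.96141) − (-4.58466))/3 = (-15.26098)/3 = -5.086993.

-5.086993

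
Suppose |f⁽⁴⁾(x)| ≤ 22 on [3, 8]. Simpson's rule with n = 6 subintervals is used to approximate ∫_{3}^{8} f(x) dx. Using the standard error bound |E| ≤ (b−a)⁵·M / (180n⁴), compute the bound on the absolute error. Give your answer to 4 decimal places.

0.2947

|E| ≤ (5)⁵·22 / (180·6⁴) = 68750/233280 = 0.2947.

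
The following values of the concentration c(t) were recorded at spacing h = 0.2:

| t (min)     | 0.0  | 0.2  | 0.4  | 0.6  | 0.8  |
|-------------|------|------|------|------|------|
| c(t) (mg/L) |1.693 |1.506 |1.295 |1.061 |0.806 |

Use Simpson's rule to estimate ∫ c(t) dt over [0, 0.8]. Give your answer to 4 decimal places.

h = 0.2, n = 4.
(h/3)·[y₀ + 4y₁ + 2y₂ + 4y₃ + y₄] = 0.066667·(15.357) = 1.0238.

1.0238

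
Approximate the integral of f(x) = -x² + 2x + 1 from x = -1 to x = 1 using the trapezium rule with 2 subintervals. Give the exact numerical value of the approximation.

h = (1 − (-1))/2 = 1.
Nodes x₀,…,x₂ = -1, 0, 1.
f(x) = -x² + 2x + 1: f₀=-2, f₁=1, f₂=2.
(h/2)·[f₀ + 2f₁ + f₂] = 0.5·(2) = 1.

1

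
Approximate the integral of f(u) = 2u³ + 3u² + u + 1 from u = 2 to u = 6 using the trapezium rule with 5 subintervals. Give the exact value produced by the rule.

879.52

h = (6 − 2)/5 = 0.8.
Nodes u₀,…,u₅ = 2, 2.8, 3.6, 4.4, 5.2, 6.
f(u) = 2u³ + 3u² + u + 1: f₀=31, f₁=71.224, f₂=136.792, f₃=233.848, f₄=368.536, f₅=547.
(h/2)·[f₀ + 2f₁ + 2f₂ + 2f₃ + 2f₄ + f₅] = 0.4·(2198.8) = 879.52.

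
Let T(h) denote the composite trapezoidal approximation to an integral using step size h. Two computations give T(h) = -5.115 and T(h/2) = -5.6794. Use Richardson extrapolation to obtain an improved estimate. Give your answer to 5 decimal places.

-5.86753

R = (4·T(h/2) − T(h)) / 3 = (4·(-5.6794) − (-5.115))/3 = (-17.6026)/3 = -5.86753.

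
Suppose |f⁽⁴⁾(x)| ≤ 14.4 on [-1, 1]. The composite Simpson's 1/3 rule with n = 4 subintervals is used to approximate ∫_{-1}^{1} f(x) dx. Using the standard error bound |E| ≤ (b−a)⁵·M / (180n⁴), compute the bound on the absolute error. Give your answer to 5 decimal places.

0.01000

|E| ≤ (2)⁵·14.4 / (180·4⁴) = 460.8/46080 = 0.01000.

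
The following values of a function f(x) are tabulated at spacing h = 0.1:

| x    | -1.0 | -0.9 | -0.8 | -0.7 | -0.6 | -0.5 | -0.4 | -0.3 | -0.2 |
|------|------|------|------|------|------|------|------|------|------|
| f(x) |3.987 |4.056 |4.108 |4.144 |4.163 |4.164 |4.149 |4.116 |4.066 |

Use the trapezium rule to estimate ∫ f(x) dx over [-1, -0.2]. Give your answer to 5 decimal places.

3.29265

h = 0.1, n = 8.
(h/2)·[y₀ + 2y₁ + 2y₂ + 2y₃ + 2y₄ + 2y₅ + 2y₆ + 2y₇ + y₈] = 0.05·(65.853) = 3.29265.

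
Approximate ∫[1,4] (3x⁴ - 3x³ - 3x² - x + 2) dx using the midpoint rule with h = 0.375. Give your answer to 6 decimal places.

h = (4 − 1)/8 = 0.375.
Midpoints m₁,…,m₈ = 1.1875, 1.5625, 1.9375, 2.3125, 2.6875, 3.0625, 3.4375, 3.8125.
f(m₁)=-2.4760284423828125, f(m₂)=-0.4494171142578125, f(m₃)=9.2566375732421875, f(m₄)=32.3374481201171875, f(m₅)=75.9121551513671875, f(m₆)=148.5237274169921875, f(m₇)=260.1389617919921875, f(m₈)=422.1484832763671875.
h·[f(m₁) + f(m₂) + f(m₃) + f(m₄) + f(m₅) + f(m₆) + f(m₇) + f(m₈)] = 0.375·(945.3919677734375) = 354.521988.

354.521988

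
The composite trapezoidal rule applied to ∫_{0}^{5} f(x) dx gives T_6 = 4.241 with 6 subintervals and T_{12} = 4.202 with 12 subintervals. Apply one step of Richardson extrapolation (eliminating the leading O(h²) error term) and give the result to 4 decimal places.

R = (4·T_{12} − T_6) / 3 = (4·4.202 − 4.241)/3 = (12.567)/3 = 4.1890.

4.1890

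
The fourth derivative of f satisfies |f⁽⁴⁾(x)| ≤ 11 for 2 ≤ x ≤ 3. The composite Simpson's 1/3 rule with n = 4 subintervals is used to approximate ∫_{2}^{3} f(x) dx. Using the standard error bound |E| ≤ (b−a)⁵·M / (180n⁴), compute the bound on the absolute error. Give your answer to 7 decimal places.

0.0002387

|E| ≤ (1)⁵·11 / (180·4⁴) = 11/46080 = 0.0002387.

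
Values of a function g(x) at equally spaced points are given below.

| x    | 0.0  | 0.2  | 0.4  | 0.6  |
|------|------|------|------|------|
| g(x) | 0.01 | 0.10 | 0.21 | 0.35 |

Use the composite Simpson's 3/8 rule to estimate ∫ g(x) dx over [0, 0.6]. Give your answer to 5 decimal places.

0.09675

h = 0.2, n = 3.
(3h/8)·[y₀ + 3y₁ + 3y₂ + y₃] = 0.075·(1.29) = 0.09675.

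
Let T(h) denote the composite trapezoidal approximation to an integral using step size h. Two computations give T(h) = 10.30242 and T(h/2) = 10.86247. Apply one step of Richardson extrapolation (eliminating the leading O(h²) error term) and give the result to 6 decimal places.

R = (4·T(h/2) − T(h)) / 3 = (4·10.86247 − 10.30242)/3 = (33.14746)/3 = 11.049153.

11.049153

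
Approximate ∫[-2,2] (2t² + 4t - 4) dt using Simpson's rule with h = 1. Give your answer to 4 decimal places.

-5.3333

h = (2 − (-2))/4 = 1.
Nodes t₀,…,t₄ = -2, -1, 0, 1, 2.
f(t) = 2t² + 4t - 4: f₀=-4, f₁=-6, f₂=-4, f₃=2, f₄=12.
(h/3)·[f₀ + 4f₁ + 2f₂ + 4f₃ + f₄] = 0.333333·(-16) = -5.3333.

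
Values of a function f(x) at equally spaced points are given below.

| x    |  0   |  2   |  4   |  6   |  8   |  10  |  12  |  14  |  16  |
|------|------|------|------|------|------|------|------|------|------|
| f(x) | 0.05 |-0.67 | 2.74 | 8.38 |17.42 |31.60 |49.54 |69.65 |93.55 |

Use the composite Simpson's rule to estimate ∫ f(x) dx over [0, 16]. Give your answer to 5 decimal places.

h = 2, n = 8.
(h/3)·[y₀ + 4y₁ + 2y₂ + 4y₃ + 2y₄ + 4y₅ + 2y₆ + 4y₇ + y₈] = 0.666667·(668.84) = 445.89333.

445.89333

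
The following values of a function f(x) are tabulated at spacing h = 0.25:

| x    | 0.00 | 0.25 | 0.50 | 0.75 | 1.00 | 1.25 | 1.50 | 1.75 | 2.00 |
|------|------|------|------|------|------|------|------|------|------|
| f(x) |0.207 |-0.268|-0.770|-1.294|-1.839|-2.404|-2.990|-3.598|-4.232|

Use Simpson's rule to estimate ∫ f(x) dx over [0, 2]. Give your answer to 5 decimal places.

h = 0.25, n = 8.
(h/3)·[y₀ + 4y₁ + 2y₂ + 4y₃ + 2y₄ + 4y₅ + 2y₆ + 4y₇ + y₈] = 0.083333·(-45.479) = -3.78992.

-3.78992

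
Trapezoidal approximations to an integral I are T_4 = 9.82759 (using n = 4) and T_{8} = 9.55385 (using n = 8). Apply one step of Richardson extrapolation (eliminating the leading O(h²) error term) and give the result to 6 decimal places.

R = (4·T_{8} − T_4) / 3 = (4·9.55385 − 9.82759)/3 = (28.38781)/3 = 9.462603.

9.462603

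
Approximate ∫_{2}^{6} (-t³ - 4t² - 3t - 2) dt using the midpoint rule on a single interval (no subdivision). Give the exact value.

M = (b−a)·f(4) = 4·(-142) = -568.

-568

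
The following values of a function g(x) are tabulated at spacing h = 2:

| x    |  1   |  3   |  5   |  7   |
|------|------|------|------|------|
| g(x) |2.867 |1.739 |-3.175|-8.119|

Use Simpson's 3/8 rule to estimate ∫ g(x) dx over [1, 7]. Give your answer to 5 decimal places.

h = 2, n = 3.
(3h/8)·[y₀ + 3y₁ + 3y₂ + y₃] = 0.75·(-9.560) = -7.17000.

-7.17000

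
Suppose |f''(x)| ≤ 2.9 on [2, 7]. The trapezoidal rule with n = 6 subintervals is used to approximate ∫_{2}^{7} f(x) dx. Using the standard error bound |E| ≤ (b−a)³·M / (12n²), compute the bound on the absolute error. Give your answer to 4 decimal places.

|E| ≤ (5)³·2.9 / (12·6²) = 362.5/432 = 0.8391.

0.8391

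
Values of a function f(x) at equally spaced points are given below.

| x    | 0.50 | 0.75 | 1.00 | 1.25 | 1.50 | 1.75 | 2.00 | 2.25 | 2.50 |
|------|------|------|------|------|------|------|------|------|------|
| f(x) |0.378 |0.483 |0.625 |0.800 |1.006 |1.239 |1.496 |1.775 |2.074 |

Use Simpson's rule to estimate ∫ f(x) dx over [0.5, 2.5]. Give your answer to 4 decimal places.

2.1578

h = 0.25, n = 8.
(h/3)·[y₀ + 4y₁ + 2y₂ + 4y₃ + 2y₄ + 4y₅ + 2y₆ + 4y₇ + y₈] = 0.083333·(25.894) = 2.1578.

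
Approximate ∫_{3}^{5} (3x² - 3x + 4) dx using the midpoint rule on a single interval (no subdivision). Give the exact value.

M = (b−a)·f(4) = 2·(40) = 80.

80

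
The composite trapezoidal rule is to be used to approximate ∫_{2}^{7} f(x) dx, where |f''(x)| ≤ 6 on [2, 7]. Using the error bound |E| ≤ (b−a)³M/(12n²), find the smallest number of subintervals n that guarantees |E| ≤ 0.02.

Need 750/(12n²) ≤ 0.02.
n² ≥ 750/(12·0.02) = 3125 ⇒ n ≥ 55.9017, so the smallest n is 56.

56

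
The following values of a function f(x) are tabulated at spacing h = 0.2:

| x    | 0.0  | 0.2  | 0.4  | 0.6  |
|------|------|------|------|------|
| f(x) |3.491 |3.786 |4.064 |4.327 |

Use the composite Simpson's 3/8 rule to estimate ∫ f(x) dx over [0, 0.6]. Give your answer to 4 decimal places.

h = 0.2, n = 3.
(3h/8)·[y₀ + 3y₁ + 3y₂ + y₃] = 0.075·(31.368) = 2.3526.

2.3526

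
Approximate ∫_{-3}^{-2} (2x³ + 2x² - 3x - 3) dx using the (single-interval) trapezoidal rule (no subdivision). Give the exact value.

T = (b−a)/2 · [f(-3) + f(-2)] = 0.5·[(-30) + (-5)] = -17.5.

-17.5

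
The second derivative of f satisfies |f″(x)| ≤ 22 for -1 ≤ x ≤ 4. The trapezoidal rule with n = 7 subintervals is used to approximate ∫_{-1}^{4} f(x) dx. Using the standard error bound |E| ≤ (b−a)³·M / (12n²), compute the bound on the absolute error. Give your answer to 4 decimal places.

|E| ≤ (5)³·22 / (12·7²) = 2750/588 = 4.6769.

4.6769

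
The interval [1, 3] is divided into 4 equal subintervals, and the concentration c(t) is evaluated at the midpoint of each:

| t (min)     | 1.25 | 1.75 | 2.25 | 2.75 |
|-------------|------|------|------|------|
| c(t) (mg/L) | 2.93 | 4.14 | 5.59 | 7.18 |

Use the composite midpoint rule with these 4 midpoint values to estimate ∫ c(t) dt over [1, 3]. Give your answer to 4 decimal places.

9.9200

h = 0.5, n = 4.
h·[y(m₁) + y(m₂) + y(m₃) + y(m₄)] = 0.5·(19.84) = 9.9200.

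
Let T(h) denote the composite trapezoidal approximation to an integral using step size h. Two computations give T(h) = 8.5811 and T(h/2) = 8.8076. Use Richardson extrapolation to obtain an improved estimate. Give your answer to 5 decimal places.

R = (4·T(h/2) − T(h)) / 3 = (4·8.8076 − 8.5811)/3 = (26.6493)/3 = 8.88310.

8.88310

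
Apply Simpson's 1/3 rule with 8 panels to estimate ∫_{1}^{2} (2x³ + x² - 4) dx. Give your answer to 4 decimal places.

5.8333

h = (2 − 1)/8 = 0.125.
Nodes x₀,…,x₈ = 1, 1.125, 1.25, 1.375, 1.5, 1.625, 1.75, 1.875, 2.
f(x) = 2x³ + x² - 4: f₀=-1, f₁=0.11328125, f₂=1.46875, f₃=3.08984375, f₄=5, f₅=7.22265625, f₆=9.78125, f₇=12.69921875, f₈=16.
(h/3)·[f₀ + 4f₁ + 2f₂ + 4f₃ + 2f₄ + 4f₅ + 2f₆ + 4f₇ + f₈] = 0.041667·(140) = 5.8333.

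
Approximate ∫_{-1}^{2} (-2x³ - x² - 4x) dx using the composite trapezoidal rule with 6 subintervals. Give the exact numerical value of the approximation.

h = (2 − (-1))/6 = 0.5.
Nodes x₀,…,x₆ = -1, -0.5, 0, 0.5, 1, 1.5, 2.
f(x) = -2x³ - x² - 4x: f₀=5, f₁=2, f₂=0, f₃=-2.5, f₄=-7, f₅=-15, f₆=-28.
(h/2)·[f₀ + 2f₁ + 2f₂ + 2f₃ + 2f₄ + 2f₅ + f₆] = 0.25·(-68) = -17.

-17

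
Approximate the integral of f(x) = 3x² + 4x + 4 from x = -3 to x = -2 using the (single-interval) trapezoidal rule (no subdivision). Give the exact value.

13.5

T = (b−a)/2 · [f(-3) + f(-2)] = 0.5·[19 + 8] = 13.5.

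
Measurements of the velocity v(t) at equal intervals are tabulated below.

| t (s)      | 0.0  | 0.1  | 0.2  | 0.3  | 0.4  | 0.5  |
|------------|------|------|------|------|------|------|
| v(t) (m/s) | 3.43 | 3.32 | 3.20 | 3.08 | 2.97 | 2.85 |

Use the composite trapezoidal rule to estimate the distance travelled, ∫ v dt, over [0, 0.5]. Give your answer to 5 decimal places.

1.57100

h = 0.1, n = 5.
(h/2)·[y₀ + 2y₁ + 2y₂ + 2y₃ + 2y₄ + y₅] = 0.05·(31.42) = 1.57100.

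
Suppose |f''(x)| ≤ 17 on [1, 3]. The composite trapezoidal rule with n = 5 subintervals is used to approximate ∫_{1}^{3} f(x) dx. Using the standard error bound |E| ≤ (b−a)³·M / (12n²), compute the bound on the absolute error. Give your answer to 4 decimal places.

0.4533

|E| ≤ (2)³·17 / (12·5²) = 136/300 = 0.4533.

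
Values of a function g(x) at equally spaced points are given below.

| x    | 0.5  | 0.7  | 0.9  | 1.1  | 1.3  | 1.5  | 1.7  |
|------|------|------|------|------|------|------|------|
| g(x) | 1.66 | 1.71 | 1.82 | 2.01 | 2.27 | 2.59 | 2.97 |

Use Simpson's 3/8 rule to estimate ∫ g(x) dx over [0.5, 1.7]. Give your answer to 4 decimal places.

h = 0.2, n = 6.
(3h/8)·[y₀ + 3y₁ + 3y₂ + 2y₃ + 3y₄ + 3y₅ + y₆] = 0.075·(33.82) = 2.5365.

2.5365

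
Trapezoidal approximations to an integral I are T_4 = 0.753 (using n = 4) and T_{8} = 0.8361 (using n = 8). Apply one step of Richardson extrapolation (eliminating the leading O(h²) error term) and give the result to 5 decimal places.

R = (4·T_{8} − T_4) / 3 = (4·0.8361 − 0.753)/3 = (2.5914)/3 = 0.86380.

0.86380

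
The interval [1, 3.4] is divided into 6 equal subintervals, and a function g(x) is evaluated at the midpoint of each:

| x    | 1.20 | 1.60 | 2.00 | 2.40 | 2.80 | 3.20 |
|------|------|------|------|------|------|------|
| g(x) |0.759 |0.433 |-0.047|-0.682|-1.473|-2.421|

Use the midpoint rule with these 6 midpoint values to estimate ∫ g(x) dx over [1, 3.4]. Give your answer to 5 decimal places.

-1.37240

h = 0.4, n = 6.
h·[y(m₁) + y(m₂) + y(m₃) + y(m₄) + y(m₅) + y(m₆)] = 0.4·(-3.431) = -1.37240.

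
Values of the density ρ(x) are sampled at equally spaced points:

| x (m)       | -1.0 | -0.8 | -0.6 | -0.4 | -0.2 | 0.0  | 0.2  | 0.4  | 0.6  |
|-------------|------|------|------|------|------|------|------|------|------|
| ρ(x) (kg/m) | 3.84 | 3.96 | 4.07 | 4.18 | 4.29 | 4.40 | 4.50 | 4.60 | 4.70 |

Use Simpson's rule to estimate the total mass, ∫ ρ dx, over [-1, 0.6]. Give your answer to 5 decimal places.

h = 0.2, n = 8.
(h/3)·[y₀ + 4y₁ + 2y₂ + 4y₃ + 2y₄ + 4y₅ + 2y₆ + 4y₇ + y₈] = 0.066667·(102.82) = 6.85467.

6.85467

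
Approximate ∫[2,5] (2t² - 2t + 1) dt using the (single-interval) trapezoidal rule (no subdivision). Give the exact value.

T = (b−a)/2 · [f(2) + f(5)] = 1.5·[5 + 41] = 69.

69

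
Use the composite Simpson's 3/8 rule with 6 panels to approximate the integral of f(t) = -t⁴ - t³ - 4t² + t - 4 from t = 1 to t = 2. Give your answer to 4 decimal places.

-21.7836

h = (2 − 1)/6 = 0.166667.
Nodes t₀,…,t₆ = 1, 1.166667, 1.333333, 1.5, 1.666667, 1.833333, 2.
f(t) = -t⁴ - t³ - 4t² + t - 4: f₀=-9, f₁=-11.718364, f₂=-15.308642, f₃=-19.9375, f₄=-25.790123, f₅=-33.070216, f₆=-42.
(3h/8)·[f₀ + 3f₁ + 3f₂ + 2f₃ + 3f₄ + 3f₅ + f₆] = 0.0625·(-348.537037) = -21.7836.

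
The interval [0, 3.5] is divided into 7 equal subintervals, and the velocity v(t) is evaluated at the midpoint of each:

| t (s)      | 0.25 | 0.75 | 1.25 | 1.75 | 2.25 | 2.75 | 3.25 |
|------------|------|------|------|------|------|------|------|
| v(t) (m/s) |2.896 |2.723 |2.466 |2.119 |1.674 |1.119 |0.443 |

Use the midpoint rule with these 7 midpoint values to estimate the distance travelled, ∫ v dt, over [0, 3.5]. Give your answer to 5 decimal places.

6.72000

h = 0.5, n = 7.
h·[y(m₁) + y(m₂) + y(m₃) + y(m₄) + y(m₅) + y(m₆) + y(m₇)] = 0.5·(13.440) = 6.72000.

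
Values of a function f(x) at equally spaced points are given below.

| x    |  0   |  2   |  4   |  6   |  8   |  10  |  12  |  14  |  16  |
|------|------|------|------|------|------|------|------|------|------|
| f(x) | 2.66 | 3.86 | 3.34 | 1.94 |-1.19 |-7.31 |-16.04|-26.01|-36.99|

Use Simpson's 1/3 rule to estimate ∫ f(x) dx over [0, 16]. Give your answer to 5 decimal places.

h = 2, n = 8.
(h/3)·[y₀ + 4y₁ + 2y₂ + 4y₃ + 2y₄ + 4y₅ + 2y₆ + 4y₇ + y₈] = 0.666667·(-172.19) = -114.79333.

-114.79333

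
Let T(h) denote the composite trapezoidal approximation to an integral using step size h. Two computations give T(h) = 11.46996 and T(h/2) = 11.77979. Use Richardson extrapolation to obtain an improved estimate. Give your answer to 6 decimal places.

11.883067

R = (4·T(h/2) − T(h)) / 3 = (4·11.77979 − 11.46996)/3 = (35.64920)/3 = 11.883067.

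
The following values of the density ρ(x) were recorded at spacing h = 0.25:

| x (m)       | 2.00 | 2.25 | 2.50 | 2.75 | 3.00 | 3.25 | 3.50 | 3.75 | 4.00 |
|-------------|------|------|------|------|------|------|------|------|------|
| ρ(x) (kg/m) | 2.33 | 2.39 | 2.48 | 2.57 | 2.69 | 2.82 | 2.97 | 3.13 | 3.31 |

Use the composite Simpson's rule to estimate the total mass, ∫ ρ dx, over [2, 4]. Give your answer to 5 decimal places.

h = 0.25, n = 8.
(h/3)·[y₀ + 4y₁ + 2y₂ + 4y₃ + 2y₄ + 4y₅ + 2y₆ + 4y₇ + y₈] = 0.083333·(65.56) = 5.46333.

5.46333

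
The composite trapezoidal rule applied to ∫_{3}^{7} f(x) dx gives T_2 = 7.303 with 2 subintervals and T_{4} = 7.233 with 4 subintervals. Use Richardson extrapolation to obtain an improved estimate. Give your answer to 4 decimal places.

7.2097

R = (4·T_{4} − T_2) / 3 = (4·7.233 − 7.303)/3 = (21.629)/3 = 7.2097.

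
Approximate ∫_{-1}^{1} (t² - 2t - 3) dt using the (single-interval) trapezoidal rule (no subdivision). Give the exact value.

T = (b−a)/2 · [f(-1) + f(1)] = 1·[0 + (-4)] = -4.

-4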